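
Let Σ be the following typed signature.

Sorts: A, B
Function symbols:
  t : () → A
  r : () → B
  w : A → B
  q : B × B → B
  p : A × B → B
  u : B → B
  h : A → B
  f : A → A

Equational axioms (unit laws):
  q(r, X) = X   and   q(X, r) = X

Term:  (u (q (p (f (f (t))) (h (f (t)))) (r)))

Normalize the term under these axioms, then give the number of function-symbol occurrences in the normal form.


size = 8

1. (u (q (p (f (f (t))) (h (f (t)))) (r)))  →  (u (p (f (f (t))) (h (f (t)))))
normal form: (u (p (f (f (t))) (h (f (t)))))


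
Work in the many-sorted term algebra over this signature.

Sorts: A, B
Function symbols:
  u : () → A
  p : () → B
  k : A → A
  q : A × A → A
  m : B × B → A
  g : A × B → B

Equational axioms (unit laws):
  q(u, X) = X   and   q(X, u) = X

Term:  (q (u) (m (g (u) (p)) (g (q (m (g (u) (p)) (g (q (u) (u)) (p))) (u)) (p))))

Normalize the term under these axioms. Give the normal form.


1. (q (u) (m (g (u) (p)) (g (q (m (g (u) (p)) (g (q (u) (u)) (p))) (u)) (p))))  →  (m (g (u) (p)) (g (q (m (g (u) (p)) (g (q (u) (u)) (p))) (u)) (p)))
2. (m (g (u) (p)) (g (q (m (g (u) (p)) (g (q (u) (u)) (p))) (u)) (p)))  →  (m (g (u) (p)) (g (m (g (u) (p)) (g (q (u) (u)) (p))) (p)))
3. (m (g (u) (p)) (g (m (g (u) (p)) (g (q (u) (u)) (p))) (p)))  →  (m (g (u) (p)) (g (m (g (u) (p)) (g (u) (p))) (p)))

normal form = (m (g (u) (p)) (g (m (g (u) (p)) (g (u) (p))) (p)))


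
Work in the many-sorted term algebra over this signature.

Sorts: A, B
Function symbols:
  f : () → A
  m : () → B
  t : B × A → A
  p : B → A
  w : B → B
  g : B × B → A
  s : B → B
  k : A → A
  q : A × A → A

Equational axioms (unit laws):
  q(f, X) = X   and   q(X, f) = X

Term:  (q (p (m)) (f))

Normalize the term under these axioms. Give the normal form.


1. (q (p (m)) (f))  →  (p (m))

normal form = (p (m))


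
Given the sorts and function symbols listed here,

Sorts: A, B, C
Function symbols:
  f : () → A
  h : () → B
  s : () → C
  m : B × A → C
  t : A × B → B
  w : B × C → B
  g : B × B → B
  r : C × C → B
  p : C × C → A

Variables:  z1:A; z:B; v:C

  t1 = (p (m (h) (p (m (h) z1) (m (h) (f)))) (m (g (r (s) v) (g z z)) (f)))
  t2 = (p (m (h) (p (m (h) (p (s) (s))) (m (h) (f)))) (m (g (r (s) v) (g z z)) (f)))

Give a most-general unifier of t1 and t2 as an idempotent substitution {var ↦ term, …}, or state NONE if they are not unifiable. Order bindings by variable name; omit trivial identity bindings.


{z1 ↦ (p (s) (s))}


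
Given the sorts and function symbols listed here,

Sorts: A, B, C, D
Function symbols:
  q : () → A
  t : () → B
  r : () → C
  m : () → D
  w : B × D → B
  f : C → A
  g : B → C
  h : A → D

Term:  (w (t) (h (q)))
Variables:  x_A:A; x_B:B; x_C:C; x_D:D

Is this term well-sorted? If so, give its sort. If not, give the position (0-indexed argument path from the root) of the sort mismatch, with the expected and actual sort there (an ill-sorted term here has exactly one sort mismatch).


well-sorted; sort = B

  (t) : B
    (q) : A
  (h (q)) : D
(w (t) (h (q))) : B


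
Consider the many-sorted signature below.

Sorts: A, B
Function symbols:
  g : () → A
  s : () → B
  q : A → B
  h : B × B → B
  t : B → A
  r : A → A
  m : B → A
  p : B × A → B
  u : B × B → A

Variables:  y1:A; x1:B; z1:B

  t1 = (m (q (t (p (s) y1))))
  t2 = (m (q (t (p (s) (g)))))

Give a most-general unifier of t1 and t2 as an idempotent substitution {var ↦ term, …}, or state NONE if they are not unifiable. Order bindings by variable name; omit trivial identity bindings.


{y1 ↦ (g)}


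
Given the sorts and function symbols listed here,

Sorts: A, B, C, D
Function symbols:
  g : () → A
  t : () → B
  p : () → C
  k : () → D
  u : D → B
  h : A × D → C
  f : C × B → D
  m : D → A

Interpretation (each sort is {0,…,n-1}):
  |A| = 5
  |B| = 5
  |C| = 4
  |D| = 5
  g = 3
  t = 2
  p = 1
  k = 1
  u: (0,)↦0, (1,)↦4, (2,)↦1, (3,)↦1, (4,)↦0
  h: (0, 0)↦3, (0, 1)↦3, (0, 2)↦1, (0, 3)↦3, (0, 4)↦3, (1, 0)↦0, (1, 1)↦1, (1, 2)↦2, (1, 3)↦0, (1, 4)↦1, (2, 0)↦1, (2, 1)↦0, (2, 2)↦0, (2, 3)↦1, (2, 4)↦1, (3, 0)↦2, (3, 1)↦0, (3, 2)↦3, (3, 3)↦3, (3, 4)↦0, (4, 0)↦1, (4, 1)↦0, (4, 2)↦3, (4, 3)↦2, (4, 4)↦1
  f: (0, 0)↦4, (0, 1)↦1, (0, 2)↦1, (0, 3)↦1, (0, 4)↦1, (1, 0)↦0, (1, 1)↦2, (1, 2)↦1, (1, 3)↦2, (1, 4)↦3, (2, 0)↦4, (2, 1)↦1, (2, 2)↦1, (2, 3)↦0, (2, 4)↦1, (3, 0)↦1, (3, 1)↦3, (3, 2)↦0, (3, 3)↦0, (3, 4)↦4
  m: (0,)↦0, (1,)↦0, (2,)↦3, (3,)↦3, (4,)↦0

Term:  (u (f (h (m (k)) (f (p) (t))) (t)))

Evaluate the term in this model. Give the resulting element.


value = 0

  k = 1
  (m (k)) = m(1,) = 0
  p = 1
  t = 2
  (f (p) (t)) = f(1, 2) = 1
  (h (m (k)) (f (p) (t))) = h(0, 1) = 3
  t = 2
  (f (h (m (k)) (f (p) (t))) (t)) = f(3, 2) = 0
  (u (f (h (m (k)) (f (p) (t))) (t))) = u(0,) = 0


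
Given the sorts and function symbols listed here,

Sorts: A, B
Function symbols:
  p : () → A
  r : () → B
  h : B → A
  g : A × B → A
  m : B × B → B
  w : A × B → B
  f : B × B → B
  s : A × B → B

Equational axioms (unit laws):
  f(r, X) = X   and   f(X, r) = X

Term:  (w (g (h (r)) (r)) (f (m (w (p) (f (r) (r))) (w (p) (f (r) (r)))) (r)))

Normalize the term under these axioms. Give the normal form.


1. (w (g (h (r)) (r)) (f (m (w (p) (f (r) (r))) (w (p) (f (r) (r)))) (r)))  →  (w (g (h (r)) (r)) (m (w (p) (f (r) (r))) (w (p) (f (r) (r)))))
2. (w (g (h (r)) (r)) (m (w (p) (f (r) (r))) (w (p) (f (r) (r)))))  →  (w (g (h (r)) (r)) (m (w (p) (r)) (w (p) (f (r) (r)))))
3. (w (g (h (r)) (r)) (m (w (p) (r)) (w (p) (f (r) (r)))))  →  (w (g (h (r)) (r)) (m (w (p) (r)) (w (p) (r))))

normal form = (w (g (h (r)) (r)) (m (w (p) (r)) (w (p) (r))))


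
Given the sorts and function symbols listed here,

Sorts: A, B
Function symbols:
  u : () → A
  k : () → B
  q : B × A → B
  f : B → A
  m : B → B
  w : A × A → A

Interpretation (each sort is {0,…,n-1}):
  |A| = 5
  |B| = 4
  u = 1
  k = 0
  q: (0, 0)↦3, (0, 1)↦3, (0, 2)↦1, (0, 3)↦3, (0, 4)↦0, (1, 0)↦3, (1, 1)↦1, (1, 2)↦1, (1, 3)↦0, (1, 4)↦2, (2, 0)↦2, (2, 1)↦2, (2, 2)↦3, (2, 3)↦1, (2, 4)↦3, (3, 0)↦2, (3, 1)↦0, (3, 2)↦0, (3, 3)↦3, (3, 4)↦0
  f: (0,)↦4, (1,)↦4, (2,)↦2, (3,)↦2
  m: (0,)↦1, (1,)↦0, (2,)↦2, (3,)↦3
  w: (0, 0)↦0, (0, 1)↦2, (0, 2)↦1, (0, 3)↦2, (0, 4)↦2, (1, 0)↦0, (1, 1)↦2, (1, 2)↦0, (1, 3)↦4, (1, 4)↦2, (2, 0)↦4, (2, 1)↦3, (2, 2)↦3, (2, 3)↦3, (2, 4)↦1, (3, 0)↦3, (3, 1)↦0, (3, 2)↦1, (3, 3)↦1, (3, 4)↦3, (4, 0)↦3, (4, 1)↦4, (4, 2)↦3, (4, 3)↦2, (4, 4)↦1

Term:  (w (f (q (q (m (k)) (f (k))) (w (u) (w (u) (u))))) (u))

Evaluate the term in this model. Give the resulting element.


  k = 0
  (m (k)) = m(0,) = 1
  k = 0
  (f (k)) = f(0,) = 4
  (q (m (k)) (f (k))) = q(1, 4) = 2
  u = 1
  u = 1
  u = 1
  (w (u) (u)) = w(1, 1) = 2
  (w (u) (w (u) (u))) = w(1, 2) = 0
  (q (q (m (k)) (f (k))) (w (u) (w (u) (u)))) = q(2, 0) = 2
  (f (q (q (m (k)) (f (k))) (w (u) (w (u) (u))))) = f(2,) = 2
  u = 1
  (w (f (q (q (m (k)) (f (k))) (w (u) (w (u) (u))))) (u)) = w(2, 1) = 3

value = 3


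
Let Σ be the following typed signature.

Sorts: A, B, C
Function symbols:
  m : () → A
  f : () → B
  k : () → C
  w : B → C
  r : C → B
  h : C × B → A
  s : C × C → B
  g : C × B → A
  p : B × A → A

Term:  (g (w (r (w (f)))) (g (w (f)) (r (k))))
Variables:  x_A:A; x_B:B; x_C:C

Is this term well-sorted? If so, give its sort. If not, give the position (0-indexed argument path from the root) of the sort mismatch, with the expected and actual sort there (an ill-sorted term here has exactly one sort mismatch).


        (f) : B
      (w (f)) : C
    (r (w (f))) : B
  (w (r (w (f)))) : C
      (f) : B
    (w (f)) : C
      (k) : C
    (r (k)) : B
  (g (w (f)) (r (k))) : A
(g (w (r (w (f)))) (g (w (f)) (r (k)))) : ✗ arg 1 at [1] has sort A, expected B

ill-sorted at position [1]: expected B, got A


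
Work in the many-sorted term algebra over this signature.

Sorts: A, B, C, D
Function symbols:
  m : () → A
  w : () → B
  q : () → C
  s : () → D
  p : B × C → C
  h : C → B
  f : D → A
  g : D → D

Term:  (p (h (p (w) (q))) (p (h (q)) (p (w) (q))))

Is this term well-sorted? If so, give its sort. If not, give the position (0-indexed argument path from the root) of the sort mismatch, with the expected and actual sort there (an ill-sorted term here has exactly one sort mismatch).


well-sorted; sort = C

      (w) : B
      (q) : C
    (p (w) (q)) : C
  (h (p (w) (q))) : B
      (q) : C
    (h (q)) : B
      (w) : B
      (q) : C
    (p (w) (q)) : C
  (p (h (q)) (p (w) (q))) : C
(p (h (p (w) (q))) (p (h (q)) (p (w) (q)))) : C


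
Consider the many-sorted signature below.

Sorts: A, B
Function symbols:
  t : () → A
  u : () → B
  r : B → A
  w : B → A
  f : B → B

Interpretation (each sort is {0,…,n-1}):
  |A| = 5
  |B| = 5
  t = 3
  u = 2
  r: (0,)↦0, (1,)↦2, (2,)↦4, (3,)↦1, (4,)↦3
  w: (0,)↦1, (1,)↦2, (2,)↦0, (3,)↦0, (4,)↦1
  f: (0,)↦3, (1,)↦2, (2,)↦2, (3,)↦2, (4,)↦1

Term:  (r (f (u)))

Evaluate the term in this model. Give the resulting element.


  u = 2
  (f (u)) = f(2,) = 2
  (r (f (u))) = r(2,) = 4

value = 4


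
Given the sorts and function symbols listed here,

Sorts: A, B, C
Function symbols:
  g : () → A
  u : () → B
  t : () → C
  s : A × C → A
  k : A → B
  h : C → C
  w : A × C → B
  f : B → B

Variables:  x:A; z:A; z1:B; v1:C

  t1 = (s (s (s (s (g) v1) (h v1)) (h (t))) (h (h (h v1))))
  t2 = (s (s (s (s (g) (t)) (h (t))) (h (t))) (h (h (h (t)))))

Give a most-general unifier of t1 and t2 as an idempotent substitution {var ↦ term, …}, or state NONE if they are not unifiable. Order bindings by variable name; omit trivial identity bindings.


{v1 ↦ (t)}


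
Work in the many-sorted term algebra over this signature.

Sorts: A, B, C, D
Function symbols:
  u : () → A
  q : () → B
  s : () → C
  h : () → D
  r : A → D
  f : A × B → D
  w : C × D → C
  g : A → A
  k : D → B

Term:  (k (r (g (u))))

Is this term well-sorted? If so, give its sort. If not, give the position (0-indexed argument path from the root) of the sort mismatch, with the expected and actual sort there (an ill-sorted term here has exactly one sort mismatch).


well-sorted; sort = B

      (u) : A
    (g (u)) : A
  (r (g (u))) : D
(k (r (g (u)))) : B


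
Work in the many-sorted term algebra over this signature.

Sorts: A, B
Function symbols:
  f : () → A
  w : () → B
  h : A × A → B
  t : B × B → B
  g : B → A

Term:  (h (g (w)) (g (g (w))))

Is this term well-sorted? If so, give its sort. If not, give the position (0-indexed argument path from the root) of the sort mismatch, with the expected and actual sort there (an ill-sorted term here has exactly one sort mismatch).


ill-sorted at position [1, 0]: expected B, got A

    (w) : B
  (g (w)) : A
      (w) : B
    (g (w)) : A
  (g (g (w))) : ✗ arg 0 at [1, 0] has sort A, expected B


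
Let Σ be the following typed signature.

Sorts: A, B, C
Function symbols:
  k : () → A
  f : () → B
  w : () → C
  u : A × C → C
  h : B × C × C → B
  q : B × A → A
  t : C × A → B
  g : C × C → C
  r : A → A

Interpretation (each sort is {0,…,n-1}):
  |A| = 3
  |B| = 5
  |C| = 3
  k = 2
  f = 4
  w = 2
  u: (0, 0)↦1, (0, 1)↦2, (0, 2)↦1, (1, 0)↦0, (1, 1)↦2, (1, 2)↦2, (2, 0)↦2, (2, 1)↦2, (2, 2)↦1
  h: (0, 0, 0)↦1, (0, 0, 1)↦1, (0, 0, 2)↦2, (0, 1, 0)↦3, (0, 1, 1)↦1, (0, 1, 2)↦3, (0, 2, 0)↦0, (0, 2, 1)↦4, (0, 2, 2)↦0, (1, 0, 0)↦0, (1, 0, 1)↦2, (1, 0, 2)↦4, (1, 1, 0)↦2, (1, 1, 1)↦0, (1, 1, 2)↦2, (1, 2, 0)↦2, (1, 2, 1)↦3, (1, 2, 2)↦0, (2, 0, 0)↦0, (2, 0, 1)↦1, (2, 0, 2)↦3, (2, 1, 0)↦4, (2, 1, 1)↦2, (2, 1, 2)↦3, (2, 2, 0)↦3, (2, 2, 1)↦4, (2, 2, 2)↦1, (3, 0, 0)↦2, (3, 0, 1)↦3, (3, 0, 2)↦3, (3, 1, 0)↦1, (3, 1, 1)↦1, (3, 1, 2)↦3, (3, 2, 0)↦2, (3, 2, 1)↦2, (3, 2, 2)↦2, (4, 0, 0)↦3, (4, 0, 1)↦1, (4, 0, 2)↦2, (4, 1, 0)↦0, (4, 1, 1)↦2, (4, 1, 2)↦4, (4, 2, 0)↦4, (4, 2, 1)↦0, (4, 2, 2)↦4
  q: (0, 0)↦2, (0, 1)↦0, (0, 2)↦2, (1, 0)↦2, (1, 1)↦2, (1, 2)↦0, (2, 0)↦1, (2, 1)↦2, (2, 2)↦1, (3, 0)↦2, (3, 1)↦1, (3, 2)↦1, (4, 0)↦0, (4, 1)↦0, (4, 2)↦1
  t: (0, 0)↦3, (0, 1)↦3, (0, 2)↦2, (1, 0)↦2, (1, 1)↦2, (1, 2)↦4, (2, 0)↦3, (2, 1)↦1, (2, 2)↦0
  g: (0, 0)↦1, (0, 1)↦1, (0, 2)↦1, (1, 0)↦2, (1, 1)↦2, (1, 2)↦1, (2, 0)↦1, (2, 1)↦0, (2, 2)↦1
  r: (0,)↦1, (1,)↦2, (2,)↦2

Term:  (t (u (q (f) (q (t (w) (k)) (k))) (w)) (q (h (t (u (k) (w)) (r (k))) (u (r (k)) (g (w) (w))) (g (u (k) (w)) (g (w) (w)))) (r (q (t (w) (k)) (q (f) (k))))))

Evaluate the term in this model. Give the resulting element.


  f = 4
  w = 2
  k = 2
  (t (w) (k)) = t(2, 2) = 0
  k = 2
  (q (t (w) (k)) (k)) = q(0, 2) = 2
  (q (f) (q (t (w) (k)) (k))) = q(4, 2) = 1
  w = 2
  (u (q (f) (q (t (w) (k)) (k))) (w)) = u(1, 2) = 2
  k = 2
  w = 2
  (u (k) (w)) = u(2, 2) = 1
  k = 2
  (r (k)) = r(2,) = 2
  (t (u (k) (w)) (r (k))) = t(1, 2) = 4
  k = 2
  (r (k)) = r(2,) = 2
  w = 2
  w = 2
  (g (w) (w)) = g(2, 2) = 1
  (u (r (k)) (g (w) (w))) = u(2, 1) = 2
  k = 2
  w = 2
  (u (k) (w)) = u(2, 2) = 1
  w = 2
  w = 2
  (g (w) (w)) = g(2, 2) = 1
  (g (u (k) (w)) (g (w) (w))) = g(1, 1) = 2
  (h (t (u (k) (w)) (r (k))) (u (r (k)) (g (w) (w))) (g (u (k) (w)) (g (w) (w)))) = h(4, 2, 2) = 4
  w = 2
  k = 2
  (t (w) (k)) = t(2, 2) = 0
  f = 4
  k = 2
  (q (f) (k)) = q(4, 2) = 1
  (q (t (w) (k)) (q (f) (k))) = q(0, 1) = 0
  (r (q (t (w) (k)) (q (f) (k)))) = r(0,) = 1
  (q (h (t (u (k) (w)) (r (k))) (u (r (k)) (g (w) (w))) (g (u (k) (w)) (g (w) (w)))) (r (q (t (w) (k)) (q (f) (k))))) = q(4, 1) = 0
  (t (u (q (f) (q (t (w) (k)) (k))) (w)) (q (h (t (u (k) (w)) (r (k))) (u (r (k)) (g (w) (w))) (g (u (k) (w)) (g (w) (w)))) (r (q (t (w) (k)) (q (f) (k)))))) = t(2, 0) = 3

value = 3


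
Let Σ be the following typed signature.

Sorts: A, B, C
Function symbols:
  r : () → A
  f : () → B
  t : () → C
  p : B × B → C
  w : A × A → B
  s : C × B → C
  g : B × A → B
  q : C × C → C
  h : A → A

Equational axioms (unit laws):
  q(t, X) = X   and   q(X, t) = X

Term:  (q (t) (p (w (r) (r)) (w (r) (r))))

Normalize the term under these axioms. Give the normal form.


1. (q (t) (p (w (r) (r)) (w (r) (r))))  →  (p (w (r) (r)) (w (r) (r)))

normal form = (p (w (r) (r)) (w (r) (r)))


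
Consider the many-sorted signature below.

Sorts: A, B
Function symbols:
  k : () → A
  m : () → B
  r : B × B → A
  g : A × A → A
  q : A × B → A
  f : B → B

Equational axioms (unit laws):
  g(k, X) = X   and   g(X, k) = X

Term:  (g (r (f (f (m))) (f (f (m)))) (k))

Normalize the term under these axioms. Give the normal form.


normal form = (r (f (f (m))) (f (f (m))))

1. (g (r (f (f (m))) (f (f (m)))) (k))  →  (r (f (f (m))) (f (f (m))))


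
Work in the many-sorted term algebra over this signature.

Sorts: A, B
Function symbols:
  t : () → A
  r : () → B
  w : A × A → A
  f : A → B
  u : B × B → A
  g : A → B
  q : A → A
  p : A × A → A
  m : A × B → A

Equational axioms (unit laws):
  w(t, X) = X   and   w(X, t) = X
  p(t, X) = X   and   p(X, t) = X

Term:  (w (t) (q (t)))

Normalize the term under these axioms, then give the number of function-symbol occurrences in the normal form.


size = 2

1. (w (t) (q (t)))  →  (q (t))
normal form: (q (t))


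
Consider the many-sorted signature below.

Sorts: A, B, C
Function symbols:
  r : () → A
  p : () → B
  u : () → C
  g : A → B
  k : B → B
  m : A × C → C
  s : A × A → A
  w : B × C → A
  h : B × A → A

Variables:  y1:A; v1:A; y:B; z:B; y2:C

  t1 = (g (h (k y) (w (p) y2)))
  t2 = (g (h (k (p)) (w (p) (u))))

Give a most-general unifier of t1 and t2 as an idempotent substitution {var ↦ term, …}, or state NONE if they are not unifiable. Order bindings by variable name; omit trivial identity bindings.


{y ↦ (p), y2 ↦ (u)}


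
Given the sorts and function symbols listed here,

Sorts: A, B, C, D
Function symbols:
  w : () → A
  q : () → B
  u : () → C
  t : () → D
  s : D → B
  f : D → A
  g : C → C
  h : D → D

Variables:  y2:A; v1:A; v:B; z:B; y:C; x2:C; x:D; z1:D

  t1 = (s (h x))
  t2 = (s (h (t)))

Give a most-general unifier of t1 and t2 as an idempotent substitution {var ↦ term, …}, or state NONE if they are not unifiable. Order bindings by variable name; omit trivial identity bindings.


{x ↦ (t)}


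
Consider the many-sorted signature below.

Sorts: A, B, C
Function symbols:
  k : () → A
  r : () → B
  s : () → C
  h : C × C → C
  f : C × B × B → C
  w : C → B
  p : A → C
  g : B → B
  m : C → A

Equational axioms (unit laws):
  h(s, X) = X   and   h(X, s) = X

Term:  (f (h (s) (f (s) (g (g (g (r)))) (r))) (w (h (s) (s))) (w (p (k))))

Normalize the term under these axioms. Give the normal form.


1. (f (h (s) (f (s) (g (g (g (r)))) (r))) (w (h (s) (s))) (w (p (k))))  →  (f (f (s) (g (g (g (r)))) (r)) (w (h (s) (s))) (w (p (k))))
2. (f (f (s) (g (g (g (r)))) (r)) (w (h (s) (s))) (w (p (k))))  →  (f (f (s) (g (g (g (r)))) (r)) (w (s)) (w (p (k))))

normal form = (f (f (s) (g (g (g (r)))) (r)) (w (s)) (w (p (k))))


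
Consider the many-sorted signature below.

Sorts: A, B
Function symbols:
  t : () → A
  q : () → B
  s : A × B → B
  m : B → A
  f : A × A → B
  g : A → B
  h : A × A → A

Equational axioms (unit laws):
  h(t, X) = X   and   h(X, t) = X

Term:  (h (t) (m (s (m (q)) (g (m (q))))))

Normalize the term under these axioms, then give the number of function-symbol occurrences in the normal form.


size = 7

1. (h (t) (m (s (m (q)) (g (m (q))))))  →  (m (s (m (q)) (g (m (q)))))
normal form: (m (s (m (q)) (g (m (q)))))


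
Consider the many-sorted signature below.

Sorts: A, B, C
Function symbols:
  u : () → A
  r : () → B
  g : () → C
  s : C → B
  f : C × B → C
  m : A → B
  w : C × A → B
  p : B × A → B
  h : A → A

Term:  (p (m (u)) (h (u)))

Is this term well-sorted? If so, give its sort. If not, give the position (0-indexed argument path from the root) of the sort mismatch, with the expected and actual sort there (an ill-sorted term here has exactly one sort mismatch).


well-sorted; sort = B

    (u) : A
  (m (u)) : B
    (u) : A
  (h (u)) : A
(p (m (u)) (h (u))) : B


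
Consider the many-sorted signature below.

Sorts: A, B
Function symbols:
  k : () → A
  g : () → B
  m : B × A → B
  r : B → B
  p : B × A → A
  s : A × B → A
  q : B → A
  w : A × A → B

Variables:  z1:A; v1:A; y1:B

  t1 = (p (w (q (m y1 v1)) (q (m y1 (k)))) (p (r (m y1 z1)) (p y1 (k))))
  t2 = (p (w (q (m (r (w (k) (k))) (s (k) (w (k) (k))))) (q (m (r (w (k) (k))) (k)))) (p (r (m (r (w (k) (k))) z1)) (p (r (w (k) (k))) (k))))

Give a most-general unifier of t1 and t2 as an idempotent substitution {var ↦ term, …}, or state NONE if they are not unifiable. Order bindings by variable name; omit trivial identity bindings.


{v1 ↦ (s (k) (w (k) (k))), y1 ↦ (r (w (k) (k)))}


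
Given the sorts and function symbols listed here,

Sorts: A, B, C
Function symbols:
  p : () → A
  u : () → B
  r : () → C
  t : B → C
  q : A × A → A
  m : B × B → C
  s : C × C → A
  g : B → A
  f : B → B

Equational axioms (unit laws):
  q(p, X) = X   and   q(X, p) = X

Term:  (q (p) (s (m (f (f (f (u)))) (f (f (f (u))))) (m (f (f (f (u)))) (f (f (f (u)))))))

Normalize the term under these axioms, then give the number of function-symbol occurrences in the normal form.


size = 19

1. (q (p) (s (m (f (f (f (u)))) (f (f (f (u))))) (m (f (f (f (u)))) (f (f (f (u)))))))  →  (s (m (f (f (f (u)))) (f (f (f (u))))) (m (f (f (f (u)))) (f (f (f (u))))))
normal form: (s (m (f (f (f (u)))) (f (f (f (u))))) (m (f (f (f (u)))) (f (f (f (u))))))


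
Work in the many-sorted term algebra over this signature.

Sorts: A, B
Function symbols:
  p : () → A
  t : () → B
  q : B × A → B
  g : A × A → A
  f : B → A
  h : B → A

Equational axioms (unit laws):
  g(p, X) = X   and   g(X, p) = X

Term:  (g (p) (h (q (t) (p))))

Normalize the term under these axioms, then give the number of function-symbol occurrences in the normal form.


1. (g (p) (h (q (t) (p))))  →  (h (q (t) (p)))
normal form: (h (q (t) (p)))

size = 4


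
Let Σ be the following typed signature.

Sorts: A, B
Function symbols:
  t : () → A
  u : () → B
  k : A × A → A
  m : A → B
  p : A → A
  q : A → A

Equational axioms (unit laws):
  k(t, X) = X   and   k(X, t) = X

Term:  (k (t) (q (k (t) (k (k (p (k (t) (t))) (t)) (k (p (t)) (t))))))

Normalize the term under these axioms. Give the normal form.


1. (k (t) (q (k (t) (k (k (p (k (t) (t))) (t)) (k (p (t)) (t))))))  →  (q (k (t) (k (k (p (k (t) (t))) (t)) (k (p (t)) (t)))))
2. (q (k (t) (k (k (p (k (t) (t))) (t)) (k (p (t)) (t)))))  →  (q (k (k (p (k (t) (t))) (t)) (k (p (t)) (t))))
3. (q (k (k (p (k (t) (t))) (t)) (k (p (t)) (t))))  →  (q (k (p (k (t) (t))) (k (p (t)) (t))))
4. (q (k (p (k (t) (t))) (k (p (t)) (t))))  →  (q (k (p (t)) (k (p (t)) (t))))
5. (q (k (p (t)) (k (p (t)) (t))))  →  (q (k (p (t)) (p (t))))

normal form = (q (k (p (t)) (p (t))))


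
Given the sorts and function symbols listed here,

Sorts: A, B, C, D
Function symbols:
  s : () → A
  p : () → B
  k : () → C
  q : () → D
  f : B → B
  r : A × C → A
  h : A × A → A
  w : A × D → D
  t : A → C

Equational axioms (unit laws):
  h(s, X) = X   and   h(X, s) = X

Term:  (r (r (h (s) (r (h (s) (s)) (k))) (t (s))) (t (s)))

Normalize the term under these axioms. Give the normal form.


normal form = (r (r (r (s) (k)) (t (s))) (t (s)))

1. (r (r (h (s) (r (h (s) (s)) (k))) (t (s))) (t (s)))  →  (r (r (r (h (s) (s)) (k)) (t (s))) (t (s)))
2. (r (r (r (h (s) (s)) (k)) (t (s))) (t (s)))  →  (r (r (r (s) (k)) (t (s))) (t (s)))


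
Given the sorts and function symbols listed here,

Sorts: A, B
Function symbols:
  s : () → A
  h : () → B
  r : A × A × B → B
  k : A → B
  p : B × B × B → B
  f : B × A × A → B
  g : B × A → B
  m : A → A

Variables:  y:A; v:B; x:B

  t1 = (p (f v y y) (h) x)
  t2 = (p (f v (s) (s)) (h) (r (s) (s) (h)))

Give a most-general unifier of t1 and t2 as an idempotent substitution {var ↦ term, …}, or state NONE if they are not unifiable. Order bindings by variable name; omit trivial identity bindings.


{x ↦ (r (s) (s) (h)), y ↦ (s)}


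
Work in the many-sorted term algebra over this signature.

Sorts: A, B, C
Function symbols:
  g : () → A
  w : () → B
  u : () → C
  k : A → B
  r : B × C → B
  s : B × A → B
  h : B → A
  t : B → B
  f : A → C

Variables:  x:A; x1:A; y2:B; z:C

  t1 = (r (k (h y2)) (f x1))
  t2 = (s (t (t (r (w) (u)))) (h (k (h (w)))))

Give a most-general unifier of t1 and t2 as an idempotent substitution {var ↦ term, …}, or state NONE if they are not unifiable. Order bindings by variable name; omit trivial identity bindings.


NONE (not unifiable)

head clash or occurs-check failure — not unifiable


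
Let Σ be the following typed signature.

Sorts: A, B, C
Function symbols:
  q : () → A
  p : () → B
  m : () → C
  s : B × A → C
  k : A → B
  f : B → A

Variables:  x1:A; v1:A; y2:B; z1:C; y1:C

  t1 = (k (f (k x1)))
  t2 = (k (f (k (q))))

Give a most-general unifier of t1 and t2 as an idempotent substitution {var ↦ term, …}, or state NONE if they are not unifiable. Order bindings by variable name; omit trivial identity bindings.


{x1 ↦ (q)}


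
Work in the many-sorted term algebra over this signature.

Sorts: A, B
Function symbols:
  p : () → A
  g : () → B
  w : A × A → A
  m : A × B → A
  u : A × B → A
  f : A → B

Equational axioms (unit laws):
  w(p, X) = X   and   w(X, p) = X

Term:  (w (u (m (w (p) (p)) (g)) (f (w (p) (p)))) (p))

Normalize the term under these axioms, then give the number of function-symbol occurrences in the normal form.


1. (w (u (m (w (p) (p)) (g)) (f (w (p) (p)))) (p))  →  (u (m (w (p) (p)) (g)) (f (w (p) (p))))
2. (u (m (w (p) (p)) (g)) (f (w (p) (p))))  →  (u (m (p) (g)) (f (w (p) (p))))
3. (u (m (p) (g)) (f (w (p) (p))))  →  (u (m (p) (g)) (f (p)))
normal form: (u (m (p) (g)) (f (p)))

size = 6


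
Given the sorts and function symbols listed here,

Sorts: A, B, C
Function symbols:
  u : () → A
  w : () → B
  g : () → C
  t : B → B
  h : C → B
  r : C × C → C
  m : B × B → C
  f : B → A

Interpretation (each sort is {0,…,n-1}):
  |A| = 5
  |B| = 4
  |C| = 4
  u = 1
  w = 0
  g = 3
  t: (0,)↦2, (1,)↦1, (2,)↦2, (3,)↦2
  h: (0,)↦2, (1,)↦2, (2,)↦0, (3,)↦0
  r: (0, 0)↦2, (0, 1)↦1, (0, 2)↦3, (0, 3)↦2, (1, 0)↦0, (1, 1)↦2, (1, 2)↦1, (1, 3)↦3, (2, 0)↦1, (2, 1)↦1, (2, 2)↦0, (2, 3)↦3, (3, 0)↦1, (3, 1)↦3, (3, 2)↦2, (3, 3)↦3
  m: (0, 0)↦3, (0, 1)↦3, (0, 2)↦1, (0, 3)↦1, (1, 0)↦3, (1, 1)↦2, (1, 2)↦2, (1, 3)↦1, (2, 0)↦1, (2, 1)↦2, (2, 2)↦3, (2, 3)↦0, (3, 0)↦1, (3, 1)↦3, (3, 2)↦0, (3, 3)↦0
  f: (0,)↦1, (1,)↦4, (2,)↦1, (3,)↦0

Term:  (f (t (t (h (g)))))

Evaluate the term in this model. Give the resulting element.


  g = 3
  (h (g)) = h(3,) = 0
  (t (h (g))) = t(0,) = 2
  (t (t (h (g)))) = t(2,) = 2
  (f (t (t (h (g))))) = f(2,) = 1

value = 1


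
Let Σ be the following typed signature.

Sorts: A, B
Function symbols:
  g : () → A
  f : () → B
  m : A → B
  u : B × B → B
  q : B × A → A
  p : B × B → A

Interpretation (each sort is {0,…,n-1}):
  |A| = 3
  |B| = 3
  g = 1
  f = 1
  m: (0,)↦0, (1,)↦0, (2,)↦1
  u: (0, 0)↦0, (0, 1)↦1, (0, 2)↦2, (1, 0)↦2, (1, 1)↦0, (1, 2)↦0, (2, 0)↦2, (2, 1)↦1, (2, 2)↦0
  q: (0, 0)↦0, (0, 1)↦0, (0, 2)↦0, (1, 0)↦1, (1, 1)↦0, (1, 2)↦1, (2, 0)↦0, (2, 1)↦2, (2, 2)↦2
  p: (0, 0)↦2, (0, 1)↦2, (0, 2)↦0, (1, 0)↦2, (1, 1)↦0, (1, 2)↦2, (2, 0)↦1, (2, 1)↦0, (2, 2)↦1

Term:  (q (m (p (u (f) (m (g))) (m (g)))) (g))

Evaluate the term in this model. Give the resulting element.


value = 0

  f = 1
  g = 1
  (m (g)) = m(1,) = 0
  (u (f) (m (g))) = u(1, 0) = 2
  g = 1
  (m (g)) = m(1,) = 0
  (p (u (f) (m (g))) (m (g))) = p(2, 0) = 1
  (m (p (u (f) (m (g))) (m (g)))) = m(1,) = 0
  g = 1
  (q (m (p (u (f) (m (g))) (m (g)))) (g)) = q(0, 1) = 0


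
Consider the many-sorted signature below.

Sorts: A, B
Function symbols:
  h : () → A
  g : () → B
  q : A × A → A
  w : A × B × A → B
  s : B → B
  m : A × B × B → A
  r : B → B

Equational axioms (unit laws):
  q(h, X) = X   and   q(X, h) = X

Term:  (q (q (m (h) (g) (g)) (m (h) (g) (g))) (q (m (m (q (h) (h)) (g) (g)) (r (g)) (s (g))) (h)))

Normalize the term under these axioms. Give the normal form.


1. (q (q (m (h) (g) (g)) (m (h) (g) (g))) (q (m (m (q (h) (h)) (g) (g)) (r (g)) (s (g))) (h)))  →  (q (q (m (h) (g) (g)) (m (h) (g) (g))) (m (m (q (h) (h)) (g) (g)) (r (g)) (s (g))))
2. (q (q (m (h) (g) (g)) (m (h) (g) (g))) (m (m (q (h) (h)) (g) (g)) (r (g)) (s (g))))  →  (q (q (m (h) (g) (g)) (m (h) (g) (g))) (m (m (h) (g) (g)) (r (g)) (s (g))))

normal form = (q (q (m (h) (g) (g)) (m (h) (g) (g))) (m (m (h) (g) (g)) (r (g)) (s (g))))


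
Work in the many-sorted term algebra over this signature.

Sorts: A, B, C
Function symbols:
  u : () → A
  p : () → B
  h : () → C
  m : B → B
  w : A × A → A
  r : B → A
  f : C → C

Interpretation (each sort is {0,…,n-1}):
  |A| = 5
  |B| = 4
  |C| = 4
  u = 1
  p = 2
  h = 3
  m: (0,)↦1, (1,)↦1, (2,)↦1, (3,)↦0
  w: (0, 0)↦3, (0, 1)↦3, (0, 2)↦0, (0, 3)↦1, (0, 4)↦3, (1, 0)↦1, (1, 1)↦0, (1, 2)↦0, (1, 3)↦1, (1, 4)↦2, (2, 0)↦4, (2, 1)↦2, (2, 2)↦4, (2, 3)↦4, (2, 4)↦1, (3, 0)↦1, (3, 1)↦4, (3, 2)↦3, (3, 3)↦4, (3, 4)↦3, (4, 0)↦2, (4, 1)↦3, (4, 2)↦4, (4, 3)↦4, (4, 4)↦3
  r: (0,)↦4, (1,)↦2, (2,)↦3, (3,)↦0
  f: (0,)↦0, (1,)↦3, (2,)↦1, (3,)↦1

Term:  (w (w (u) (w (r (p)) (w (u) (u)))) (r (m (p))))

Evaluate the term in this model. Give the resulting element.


  u = 1
  p = 2
  (r (p)) = r(2,) = 3
  u = 1
  u = 1
  (w (u) (u)) = w(1, 1) = 0
  (w (r (p)) (w (u) (u))) = w(3, 0) = 1
  (w (u) (w (r (p)) (w (u) (u)))) = w(1, 1) = 0
  p = 2
  (m (p)) = m(2,) = 1
  (r (m (p))) = r(1,) = 2
  (w (w (u) (w (r (p)) (w (u) (u)))) (r (m (p)))) = w(0, 2) = 0

value = 0


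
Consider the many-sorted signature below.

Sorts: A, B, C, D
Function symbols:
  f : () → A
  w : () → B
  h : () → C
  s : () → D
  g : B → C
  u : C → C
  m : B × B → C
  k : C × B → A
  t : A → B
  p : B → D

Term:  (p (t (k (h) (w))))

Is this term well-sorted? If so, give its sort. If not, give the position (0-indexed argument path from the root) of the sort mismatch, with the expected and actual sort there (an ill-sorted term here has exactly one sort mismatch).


well-sorted; sort = D

      (h) : C
      (w) : B
    (k (h) (w)) : A
  (t (k (h) (w))) : B
(p (t (k (h) (w)))) : D


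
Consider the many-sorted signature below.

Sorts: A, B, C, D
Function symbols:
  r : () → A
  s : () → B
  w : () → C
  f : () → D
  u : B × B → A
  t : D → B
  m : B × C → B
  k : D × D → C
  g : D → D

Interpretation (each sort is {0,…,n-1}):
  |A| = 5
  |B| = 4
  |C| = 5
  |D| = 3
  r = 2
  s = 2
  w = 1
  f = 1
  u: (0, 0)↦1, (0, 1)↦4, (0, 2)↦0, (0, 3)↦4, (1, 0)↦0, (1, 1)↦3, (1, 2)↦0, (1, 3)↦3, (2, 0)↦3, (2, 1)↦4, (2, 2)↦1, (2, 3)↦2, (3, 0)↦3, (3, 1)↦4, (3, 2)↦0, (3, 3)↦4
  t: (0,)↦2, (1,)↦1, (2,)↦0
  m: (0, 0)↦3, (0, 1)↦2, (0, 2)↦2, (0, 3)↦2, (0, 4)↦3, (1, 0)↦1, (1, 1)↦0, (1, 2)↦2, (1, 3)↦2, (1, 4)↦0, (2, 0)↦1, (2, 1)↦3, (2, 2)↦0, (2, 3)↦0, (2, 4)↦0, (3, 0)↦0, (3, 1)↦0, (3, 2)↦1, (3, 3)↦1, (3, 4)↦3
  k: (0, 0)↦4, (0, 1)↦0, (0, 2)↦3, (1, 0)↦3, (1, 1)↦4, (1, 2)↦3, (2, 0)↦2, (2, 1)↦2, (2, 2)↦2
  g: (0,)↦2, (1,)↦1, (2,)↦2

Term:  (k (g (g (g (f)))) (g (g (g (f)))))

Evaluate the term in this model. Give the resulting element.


value = 4

  f = 1
  (g (f)) = g(1,) = 1
  (g (g (f))) = g(1,) = 1
  (g (g (g (f)))) = g(1,) = 1
  f = 1
  (g (f)) = g(1,) = 1
  (g (g (f))) = g(1,) = 1
  (g (g (g (f)))) = g(1,) = 1
  (k (g (g (g (f)))) (g (g (g (f))))) = k(1, 1) = 4


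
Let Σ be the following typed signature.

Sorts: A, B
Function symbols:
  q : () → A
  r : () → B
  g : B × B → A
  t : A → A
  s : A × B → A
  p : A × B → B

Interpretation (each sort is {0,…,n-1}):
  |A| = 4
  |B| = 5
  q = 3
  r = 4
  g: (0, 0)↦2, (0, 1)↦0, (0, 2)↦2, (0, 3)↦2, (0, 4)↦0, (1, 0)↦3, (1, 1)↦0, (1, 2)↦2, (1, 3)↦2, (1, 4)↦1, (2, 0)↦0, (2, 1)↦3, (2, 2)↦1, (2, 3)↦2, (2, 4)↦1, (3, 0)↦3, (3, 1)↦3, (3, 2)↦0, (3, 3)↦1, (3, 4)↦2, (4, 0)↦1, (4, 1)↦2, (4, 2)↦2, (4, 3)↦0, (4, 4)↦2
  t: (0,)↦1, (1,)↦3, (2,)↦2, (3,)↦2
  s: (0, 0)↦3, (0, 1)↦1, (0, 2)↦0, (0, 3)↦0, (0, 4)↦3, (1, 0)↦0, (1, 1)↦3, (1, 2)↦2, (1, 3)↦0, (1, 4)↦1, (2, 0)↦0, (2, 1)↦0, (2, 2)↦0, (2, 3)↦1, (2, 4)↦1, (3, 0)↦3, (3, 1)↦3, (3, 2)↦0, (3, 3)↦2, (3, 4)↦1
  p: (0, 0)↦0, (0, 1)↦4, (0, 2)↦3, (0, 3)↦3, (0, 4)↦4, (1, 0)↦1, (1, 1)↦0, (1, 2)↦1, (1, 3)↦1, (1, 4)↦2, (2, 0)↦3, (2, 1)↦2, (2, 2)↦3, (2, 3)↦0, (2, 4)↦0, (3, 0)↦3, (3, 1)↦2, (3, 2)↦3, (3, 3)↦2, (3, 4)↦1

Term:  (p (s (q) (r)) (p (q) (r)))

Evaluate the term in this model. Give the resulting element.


  q = 3
  r = 4
  (s (q) (r)) = s(3, 4) = 1
  q = 3
  r = 4
  (p (q) (r)) = p(3, 4) = 1
  (p (s (q) (r)) (p (q) (r))) = p(1, 1) = 0

value = 0


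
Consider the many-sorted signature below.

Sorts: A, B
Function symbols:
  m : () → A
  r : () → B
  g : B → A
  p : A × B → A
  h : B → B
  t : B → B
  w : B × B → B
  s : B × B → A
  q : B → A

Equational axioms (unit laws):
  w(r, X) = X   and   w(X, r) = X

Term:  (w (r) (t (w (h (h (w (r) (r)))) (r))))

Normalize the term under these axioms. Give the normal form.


normal form = (t (h (h (r))))

1. (w (r) (t (w (h (h (w (r) (r)))) (r))))  →  (t (w (h (h (w (r) (r)))) (r)))
2. (t (w (h (h (w (r) (r)))) (r)))  →  (t (h (h (w (r) (r)))))
3. (t (h (h (w (r) (r)))))  →  (t (h (h (r))))


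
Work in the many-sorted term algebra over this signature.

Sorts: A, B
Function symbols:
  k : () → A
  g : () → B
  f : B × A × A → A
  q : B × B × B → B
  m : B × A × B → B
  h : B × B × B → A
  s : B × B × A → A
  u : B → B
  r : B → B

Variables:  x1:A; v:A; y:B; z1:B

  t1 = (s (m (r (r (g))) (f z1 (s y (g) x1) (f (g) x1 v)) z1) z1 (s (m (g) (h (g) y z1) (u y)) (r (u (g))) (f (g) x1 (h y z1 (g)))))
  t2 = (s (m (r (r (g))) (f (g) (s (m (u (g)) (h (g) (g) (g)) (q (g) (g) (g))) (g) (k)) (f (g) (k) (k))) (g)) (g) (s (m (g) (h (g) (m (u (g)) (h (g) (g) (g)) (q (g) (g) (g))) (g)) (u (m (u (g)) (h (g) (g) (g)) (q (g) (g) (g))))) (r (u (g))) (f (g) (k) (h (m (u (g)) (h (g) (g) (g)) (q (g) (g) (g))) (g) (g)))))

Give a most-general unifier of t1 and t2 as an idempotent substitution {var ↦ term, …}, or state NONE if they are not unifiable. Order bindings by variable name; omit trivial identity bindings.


{v ↦ (k), x1 ↦ (k), y ↦ (m (u (g)) (h (g) (g) (g)) (q (g) (g) (g))), z1 ↦ (g)}


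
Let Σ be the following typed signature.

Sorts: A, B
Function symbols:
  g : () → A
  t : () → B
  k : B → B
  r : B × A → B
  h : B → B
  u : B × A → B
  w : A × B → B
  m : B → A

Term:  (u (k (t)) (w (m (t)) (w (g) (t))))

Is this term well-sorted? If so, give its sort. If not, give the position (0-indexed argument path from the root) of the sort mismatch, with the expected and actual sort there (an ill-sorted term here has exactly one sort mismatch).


    (t) : B
  (k (t)) : B
      (t) : B
    (m (t)) : A
      (g) : A
      (t) : B
    (w (g) (t)) : B
  (w (m (t)) (w (g) (t))) : B
(u (k (t)) (w (m (t)) (w (g) (t)))) : ✗ arg 1 at [1] has sort B, expected A

ill-sorted at position [1]: expected A, got B


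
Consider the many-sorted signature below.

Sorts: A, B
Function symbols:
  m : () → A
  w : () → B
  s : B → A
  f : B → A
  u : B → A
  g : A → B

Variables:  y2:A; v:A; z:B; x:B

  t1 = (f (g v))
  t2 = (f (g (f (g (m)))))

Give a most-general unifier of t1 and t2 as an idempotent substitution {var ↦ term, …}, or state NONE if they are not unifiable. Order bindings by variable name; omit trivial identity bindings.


{v ↦ (f (g (m)))}


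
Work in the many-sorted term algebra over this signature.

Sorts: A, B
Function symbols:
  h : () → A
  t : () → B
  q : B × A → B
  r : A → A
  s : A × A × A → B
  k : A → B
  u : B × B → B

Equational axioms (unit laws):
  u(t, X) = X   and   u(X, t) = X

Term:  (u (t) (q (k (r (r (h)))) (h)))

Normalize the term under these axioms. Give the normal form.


normal form = (q (k (r (r (h)))) (h))

1. (u (t) (q (k (r (r (h)))) (h)))  →  (q (k (r (r (h)))) (h))


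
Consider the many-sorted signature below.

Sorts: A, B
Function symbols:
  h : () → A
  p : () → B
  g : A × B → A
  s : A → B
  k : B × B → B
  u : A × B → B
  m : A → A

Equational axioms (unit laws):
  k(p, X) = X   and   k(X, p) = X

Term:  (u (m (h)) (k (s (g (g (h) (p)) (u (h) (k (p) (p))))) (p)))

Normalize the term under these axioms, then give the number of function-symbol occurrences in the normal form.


1. (u (m (h)) (k (s (g (g (h) (p)) (u (h) (k (p) (p))))) (p)))  →  (u (m (h)) (s (g (g (h) (p)) (u (h) (k (p) (p))))))
2. (u (m (h)) (s (g (g (h) (p)) (u (h) (k (p) (p))))))  →  (u (m (h)) (s (g (g (h) (p)) (u (h) (p)))))
normal form: (u (m (h)) (s (g (g (h) (p)) (u (h) (p)))))

size = 11


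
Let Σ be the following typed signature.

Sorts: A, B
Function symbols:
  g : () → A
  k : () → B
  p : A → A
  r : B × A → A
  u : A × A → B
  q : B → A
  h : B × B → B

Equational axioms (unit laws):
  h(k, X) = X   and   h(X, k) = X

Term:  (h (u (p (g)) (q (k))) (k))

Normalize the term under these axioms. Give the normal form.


1. (h (u (p (g)) (q (k))) (k))  →  (u (p (g)) (q (k)))

normal form = (u (p (g)) (q (k)))


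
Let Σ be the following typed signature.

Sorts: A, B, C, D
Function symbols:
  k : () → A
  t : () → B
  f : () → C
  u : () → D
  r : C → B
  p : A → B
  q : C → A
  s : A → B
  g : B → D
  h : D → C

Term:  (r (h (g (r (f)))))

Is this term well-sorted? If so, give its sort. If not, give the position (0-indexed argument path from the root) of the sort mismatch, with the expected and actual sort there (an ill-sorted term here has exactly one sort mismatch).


        (f) : C
      (r (f)) : B
    (g (r (f))) : D
  (h (g (r (f)))) : C
(r (h (g (r (f))))) : B

well-sorted; sort = B


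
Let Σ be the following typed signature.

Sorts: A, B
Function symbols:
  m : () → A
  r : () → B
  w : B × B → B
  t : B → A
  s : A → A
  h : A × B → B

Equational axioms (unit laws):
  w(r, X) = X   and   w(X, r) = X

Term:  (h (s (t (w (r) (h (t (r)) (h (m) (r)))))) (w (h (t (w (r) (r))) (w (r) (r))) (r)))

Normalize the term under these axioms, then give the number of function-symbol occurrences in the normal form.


1. (h (s (t (w (r) (h (t (r)) (h (m) (r)))))) (w (h (t (w (r) (r))) (w (r) (r))) (r)))  →  (h (s (t (h (t (r)) (h (m) (r))))) (w (h (t (w (r) (r))) (w (r) (r))) (r)))
2. (h (s (t (h (t (r)) (h (m) (r))))) (w (h (t (w (r) (r))) (w (r) (r))) (r)))  →  (h (s (t (h (t (r)) (h (m) (r))))) (h (t (w (r) (r))) (w (r) (r))))
3. (h (s (t (h (t (r)) (h (m) (r))))) (h (t (w (r) (r))) (w (r) (r))))  →  (h (s (t (h (t (r)) (h (m) (r))))) (h (t (r)) (w (r) (r))))
4. (h (s (t (h (t (r)) (h (m) (r))))) (h (t (r)) (w (r) (r))))  →  (h (s (t (h (t (r)) (h (m) (r))))) (h (t (r)) (r)))
normal form: (h (s (t (h (t (r)) (h (m) (r))))) (h (t (r)) (r)))

size = 13


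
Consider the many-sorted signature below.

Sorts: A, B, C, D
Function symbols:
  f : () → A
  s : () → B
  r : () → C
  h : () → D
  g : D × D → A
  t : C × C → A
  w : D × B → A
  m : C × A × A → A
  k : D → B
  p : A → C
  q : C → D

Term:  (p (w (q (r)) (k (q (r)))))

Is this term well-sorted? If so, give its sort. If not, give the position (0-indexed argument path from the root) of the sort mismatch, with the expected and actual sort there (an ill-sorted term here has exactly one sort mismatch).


      (r) : C
    (q (r)) : D
        (r) : C
      (q (r)) : D
    (k (q (r))) : B
  (w (q (r)) (k (q (r)))) : A
(p (w (q (r)) (k (q (r))))) : C

well-sorted; sort = C


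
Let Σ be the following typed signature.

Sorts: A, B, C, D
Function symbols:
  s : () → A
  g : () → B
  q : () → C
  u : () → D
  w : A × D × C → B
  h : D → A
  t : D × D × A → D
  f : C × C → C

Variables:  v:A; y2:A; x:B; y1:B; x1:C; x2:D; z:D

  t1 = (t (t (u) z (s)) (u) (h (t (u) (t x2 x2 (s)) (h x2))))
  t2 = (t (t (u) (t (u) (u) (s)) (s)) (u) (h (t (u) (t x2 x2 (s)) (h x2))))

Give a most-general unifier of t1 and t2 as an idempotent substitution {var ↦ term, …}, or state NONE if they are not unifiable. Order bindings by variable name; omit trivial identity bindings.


{z ↦ (t (u) (u) (s))}


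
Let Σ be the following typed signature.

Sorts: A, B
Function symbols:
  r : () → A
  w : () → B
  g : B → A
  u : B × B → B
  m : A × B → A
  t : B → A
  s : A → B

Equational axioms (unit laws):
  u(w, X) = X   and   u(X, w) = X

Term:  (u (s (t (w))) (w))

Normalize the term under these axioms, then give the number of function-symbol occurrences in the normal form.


size = 3

1. (u (s (t (w))) (w))  →  (s (t (w)))
normal form: (s (t (w)))


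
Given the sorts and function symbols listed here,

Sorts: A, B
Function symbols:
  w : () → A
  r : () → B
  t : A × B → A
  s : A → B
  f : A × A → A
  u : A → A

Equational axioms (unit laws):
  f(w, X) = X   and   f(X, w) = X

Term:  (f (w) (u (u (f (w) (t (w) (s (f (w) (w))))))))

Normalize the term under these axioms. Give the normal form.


1. (f (w) (u (u (f (w) (t (w) (s (f (w) (w))))))))  →  (u (u (f (w) (t (w) (s (f (w) (w)))))))
2. (u (u (f (w) (t (w) (s (f (w) (w)))))))  →  (u (u (t (w) (s (f (w) (w))))))
3. (u (u (t (w) (s (f (w) (w))))))  →  (u (u (t (w) (s (w)))))

normal form = (u (u (t (w) (s (w)))))
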